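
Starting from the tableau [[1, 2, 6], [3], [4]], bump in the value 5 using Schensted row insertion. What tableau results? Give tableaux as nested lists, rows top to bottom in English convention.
In row 1, 5 replaces 6 (the leftmost entry greater than 5); 6 is bumped to row 2. 6 is appended to row 2. The new tableau is [[1, 2, 5], [3, 6], [4]].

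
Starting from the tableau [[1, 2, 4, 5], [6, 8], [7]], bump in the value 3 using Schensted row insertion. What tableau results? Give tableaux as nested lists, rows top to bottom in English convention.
In row 1, 3 replaces 4 (the leftmost entry greater than 3); 4 is bumped to row 2. In row 2, 4 replaces 6 (the leftmost entry greater than 4); 6 is bumped to row 3. In row 3, 6 replaces 7 (the leftmost entry greater than 6); 7 is bumped to row 4. 7 starts a new row 4. The new tableau is [[1, 2, 3, 5], [4, 8], [6], [7]].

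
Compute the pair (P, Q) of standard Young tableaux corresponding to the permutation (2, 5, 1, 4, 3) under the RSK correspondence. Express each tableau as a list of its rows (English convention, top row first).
Insert each entry of the permutation into P by Schensted row insertion, recording in Q the position of each new cell.

Insert 2: appended to row 1. P = [[2]].
Insert 5: appended to row 1. P = [[2, 5]].
Insert 1: 1 bumps 2 from row 1; 2 starts row 2. P = [[1, 5], [2]].
Insert 4: 4 bumps 5 from row 1; 5 appends to row 2. P = [[1, 4], [2, 5]].
Insert 3: 3 bumps 4 from row 1; 4 bumps 5 from row 2; 5 starts row 3. P = [[1, 3], [2, 4], [5]].

So P = [[1, 3], [2, 4], [5]], Q = [[1, 2], [3, 4], [5]].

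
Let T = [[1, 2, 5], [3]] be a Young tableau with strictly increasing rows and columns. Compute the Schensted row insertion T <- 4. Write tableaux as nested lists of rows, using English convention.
[[1, 2, 4], [3, 5]]

In row 1, 4 replaces 5 (the leftmost entry greater than 4); 5 is bumped to row 2. 5 is appended to row 2. The new tableau is [[1, 2, 4], [3, 5]].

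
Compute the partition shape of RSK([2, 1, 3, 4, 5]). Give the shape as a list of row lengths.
[4, 1]

Row-insert each entry into an empty tableau.

After inserting 2: P = [[2]].
After inserting 1: P = [[1], [2]].
After inserting 3: P = [[1, 3], [2]].
After inserting 4: P = [[1, 3, 4], [2]].
After inserting 5: P = [[1, 3, 4, 5], [2]].

The final insertion tableau P = [[1, 3, 4, 5], [2]] has shape [4, 1].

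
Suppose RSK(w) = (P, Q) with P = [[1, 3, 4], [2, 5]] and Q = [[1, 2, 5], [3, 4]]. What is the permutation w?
Reverse the RSK construction: for i from n down to 1, find the cell of Q containing i, remove the entry at that cell from P, and reverse-bump it up through P; the value ejected from row 1 is w(i).

Step i=5: Q has 5 at row 1, column 3; remove that cell from P, ejecting 4. So w(5) = 4. P is now [[1, 3], [2, 5]].
Step i=4: Q has 4 at row 2, column 2; remove 5 from row 2 of P and reverse-bump: 5 enters row 1 and ejects 3. So w(4) = 3. P is now [[1, 5], [2]].
Step i=3: Q has 3 at row 2, column 1; remove 2 from row 2 of P and reverse-bump: 2 enters row 1 and ejects 1. So w(3) = 1. P is now [[2, 5]].
Step i=2: Q has 2 at row 1, column 2; remove that cell from P, ejecting 5. So w(2) = 5. P is now [[2]].
Step i=1: Q has 1 at row 1, column 1; remove that cell from P, ejecting 2. So w(1) = 2. P is now [].

So w = 2 5 1 3 4.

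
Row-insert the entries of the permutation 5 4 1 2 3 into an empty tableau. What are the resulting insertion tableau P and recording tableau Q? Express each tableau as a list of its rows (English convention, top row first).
Insert each entry of the permutation into P by Schensted row insertion, recording in Q the position of each new cell.

Insert 5: appended to row 1. P = [[5]].
Insert 4: 4 bumps 5 from row 1; 5 starts row 2. P = [[4], [5]].
Insert 1: 1 bumps 4 from row 1; 4 bumps 5 from row 2; 5 starts row 3. P = [[1], [4], [5]].
Insert 2: appended to row 1. P = [[1, 2], [4], [5]].
Insert 3: appended to row 1. P = [[1, 2, 3], [4], [5]].

So P = [[1, 2, 3], [4], [5]], Q = [[1, 4, 5], [2], [3]].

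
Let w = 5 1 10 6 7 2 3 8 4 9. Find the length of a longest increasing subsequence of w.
5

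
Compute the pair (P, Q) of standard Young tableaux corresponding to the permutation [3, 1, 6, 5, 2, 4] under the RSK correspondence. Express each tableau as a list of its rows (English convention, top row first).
P = [[1, 2, 4], [3, 5], [6]], Q = [[1, 3, 6], [2, 4], [5]]

Insert each entry of the permutation into P by Schensted row insertion, recording in Q the position of each new cell.

Insert 3: appended to row 1. P = [[3]].
Insert 1: 1 bumps 3 from row 1; 3 starts row 2. P = [[1], [3]].
Insert 6: appended to row 1. P = [[1, 6], [3]].
Insert 5: 5 bumps 6 from row 1; 6 appends to row 2. P = [[1, 5], [3, 6]].
Insert 2: 2 bumps 5 from row 1; 5 bumps 6 from row 2; 6 starts row 3. P = [[1, 2], [3, 5], [6]].
Insert 4: appended to row 1. P = [[1, 2, 4], [3, 5], [6]].

So P = [[1, 2, 4], [3, 5], [6]], Q = [[1, 3, 6], [2, 4], [5]].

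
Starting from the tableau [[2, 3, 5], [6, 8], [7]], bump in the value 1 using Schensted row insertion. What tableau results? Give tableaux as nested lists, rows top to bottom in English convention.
In row 1, 1 replaces 2 (the leftmost entry greater than 1); 2 is bumped to row 2. In row 2, 2 replaces 6 (the leftmost entry greater than 2); 6 is bumped to row 3. In row 3, 6 replaces 7 (the leftmost entry greater than 6); 7 is bumped to row 4. 7 starts a new row 4. The new tableau is [[1, 3, 5], [2, 8], [6], [7]].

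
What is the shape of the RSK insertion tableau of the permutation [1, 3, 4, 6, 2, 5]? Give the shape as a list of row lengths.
[4, 2]

RSK row insertion gives P = [[1, 2, 4, 5], [3, 6]], which has shape [4, 2].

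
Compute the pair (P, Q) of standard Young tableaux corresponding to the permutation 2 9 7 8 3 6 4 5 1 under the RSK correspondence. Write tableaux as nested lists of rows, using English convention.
P = [[1, 3, 4, 5], [2, 8], [6], [7], [9]], Q = [[1, 2, 4, 8], [3, 6], [5], [7], [9]]

Insert each entry of the permutation into P by Schensted row insertion, recording in Q the position of each new cell.

Insert 2: appended to row 1. P = [[2]], Q = [[1]].
Insert 9: appended to row 1. P = [[2, 9]], Q = [[1, 2]].
Insert 7: 7 bumps 9 from row 1; 9 starts row 2. P = [[2, 7], [9]], Q = [[1, 2], [3]].
Insert 8: appended to row 1. P = [[2, 7, 8], [9]], Q = [[1, 2, 4], [3]].
Insert 3: 3 bumps 7 from row 1; 7 bumps 9 from row 2; 9 starts row 3. P = [[2, 3, 8], [7], [9]], Q = [[1, 2, 4], [3], [5]].
Insert 6: 6 bumps 8 from row 1; 8 appends to row 2. P = [[2, 3, 6], [7, 8], [9]], Q = [[1, 2, 4], [3, 6], [5]].
Insert 4: 4 bumps 6 from row 1; 6 bumps 7 from row 2; 7 bumps 9 from row 3; 9 starts row 4. P = [[2, 3, 4], [6, 8], [7], [9]], Q = [[1, 2, 4], [3, 6], [5], [7]].
Insert 5: appended to row 1. P = [[2, 3, 4, 5], [6, 8], [7], [9]], Q = [[1, 2, 4, 8], [3, 6], [5], [7]].
Insert 1: 1 bumps 2 from row 1; 2 bumps 6 from row 2; 6 bumps 7 from row 3; 7 bumps 9 from row 4; 9 starts row 5. P = [[1, 3, 4, 5], [2, 8], [6], [7], [9]], Q = [[1, 2, 4, 8], [3, 6], [5], [7], [9]].

So P = [[1, 3, 4, 5], [2, 8], [6], [7], [9]], Q = [[1, 2, 4, 8], [3, 6], [5], [7], [9]].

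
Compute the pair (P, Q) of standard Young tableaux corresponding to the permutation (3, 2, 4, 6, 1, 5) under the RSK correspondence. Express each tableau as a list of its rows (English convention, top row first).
P = [[1, 4, 5], [2, 6], [3]], Q = [[1, 3, 4], [2, 6], [5]]

Insert each entry of the permutation into P by Schensted row insertion, recording in Q the position of each new cell.

Insert 3: appended to row 1. P = [[3]], Q = [[1]].
Insert 2: 2 bumps 3 from row 1; 3 starts row 2. P = [[2], [3]], Q = [[1], [2]].
Insert 4: appended to row 1. P = [[2, 4], [3]], Q = [[1, 3], [2]].
Insert 6: appended to row 1. P = [[2, 4, 6], [3]], Q = [[1, 3, 4], [2]].
Insert 1: 1 bumps 2 from row 1; 2 bumps 3 from row 2; 3 starts row 3. P = [[1, 4, 6], [2], [3]], Q = [[1, 3, 4], [2], [5]].
Insert 5: 5 bumps 6 from row 1; 6 appends to row 2. P = [[1, 4, 5], [2, 6], [3]], Q = [[1, 3, 4], [2, 6], [5]].

So P = [[1, 4, 5], [2, 6], [3]], Q = [[1, 3, 4], [2, 6], [5]].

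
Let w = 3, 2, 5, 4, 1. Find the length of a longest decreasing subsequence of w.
3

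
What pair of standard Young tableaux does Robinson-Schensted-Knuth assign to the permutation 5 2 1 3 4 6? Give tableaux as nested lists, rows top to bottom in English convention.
P = [[1, 3, 4, 6], [2], [5]], Q = [[1, 4, 5, 6], [2], [3]]

Insert each entry of the permutation into P by Schensted row insertion, recording in Q the position of each new cell.

Insert 5: appended to row 1. P = [[5]].
Insert 2: 2 bumps 5 from row 1; 5 starts row 2. P = [[2], [5]].
Insert 1: 1 bumps 2 from row 1; 2 bumps 5 from row 2; 5 starts row 3. P = [[1], [2], [5]].
Insert 3: appended to row 1. P = [[1, 3], [2], [5]].
Insert 4: appended to row 1. P = [[1, 3, 4], [2], [5]].
Insert 6: appended to row 1. P = [[1, 3, 4, 6], [2], [5]].

So P = [[1, 3, 4, 6], [2], [5]], Q = [[1, 4, 5, 6], [2], [3]].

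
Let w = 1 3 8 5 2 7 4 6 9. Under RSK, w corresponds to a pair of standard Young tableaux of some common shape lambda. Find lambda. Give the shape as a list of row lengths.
Row-insert each entry into an empty tableau.

After inserting 1: P = [[1]].
After inserting 3: P = [[1, 3]].
After inserting 8: P = [[1, 3, 8]].
After inserting 5: P = [[1, 3, 5], [8]].
After inserting 2: P = [[1, 2, 5], [3], [8]].
After inserting 7: P = [[1, 2, 5, 7], [3], [8]].
After inserting 4: P = [[1, 2, 4, 7], [3, 5], [8]].
After inserting 6: P = [[1, 2, 4, 6], [3, 5, 7], [8]].
After inserting 9: P = [[1, 2, 4, 6, 9], [3, 5, 7], [8]].

The final insertion tableau P = [[1, 2, 4, 6, 9], [3, 5, 7], [8]] has shape [5, 3, 1].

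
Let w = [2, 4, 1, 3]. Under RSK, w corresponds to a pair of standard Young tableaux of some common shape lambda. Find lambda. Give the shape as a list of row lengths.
[2, 2]

Row-insert each entry into an empty tableau.

After inserting 2: P = [[2]].
After inserting 4: P = [[2, 4]].
After inserting 1: P = [[1, 4], [2]].
After inserting 3: P = [[1, 3], [2, 4]].

The final insertion tableau P = [[1, 3], [2, 4]] has shape [2, 2].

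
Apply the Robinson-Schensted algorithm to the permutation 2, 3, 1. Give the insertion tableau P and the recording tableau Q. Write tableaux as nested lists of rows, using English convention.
Insert each entry of the permutation into P by Schensted row insertion, recording in Q the position of each new cell.

Insert 2: appended to row 1. P = [[2]], Q = [[1]].
Insert 3: appended to row 1. P = [[2, 3]], Q = [[1, 2]].
Insert 1: 1 bumps 2 from row 1; 2 starts row 2. P = [[1, 3], [2]], Q = [[1, 2], [3]].

So P = [[1, 3], [2]], Q = [[1, 2], [3]].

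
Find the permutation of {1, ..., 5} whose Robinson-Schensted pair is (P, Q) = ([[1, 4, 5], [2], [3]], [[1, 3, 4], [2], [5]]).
3 2 4 5 1

Reverse RSK: for i = n, n-1, ..., 1, locate i in Q, remove the corresponding corner cell from P, and reverse-bump its entry up through P; the value ejected from row 1 is w(i).

So w = 3 2 4 5 1.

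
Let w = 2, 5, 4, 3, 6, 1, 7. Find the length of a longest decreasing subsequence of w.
4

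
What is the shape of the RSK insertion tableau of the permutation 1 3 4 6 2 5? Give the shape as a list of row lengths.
Row-insert each entry into an empty tableau.

After inserting 1: P = [[1]].
After inserting 3: P = [[1, 3]].
After inserting 4: P = [[1, 3, 4]].
After inserting 6: P = [[1, 3, 4, 6]].
After inserting 2: P = [[1, 2, 4, 6], [3]].
After inserting 5: P = [[1, 2, 4, 5], [3, 6]].

The final insertion tableau P = [[1, 2, 4, 5], [3, 6]] has shape [4, 2].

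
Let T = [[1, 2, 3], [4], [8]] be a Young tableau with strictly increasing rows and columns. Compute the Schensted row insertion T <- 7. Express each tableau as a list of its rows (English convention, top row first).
[[1, 2, 3, 7], [4], [8]]

7 is larger than every entry of row 1, so it is appended to row 1. The new tableau is [[1, 2, 3, 7], [4], [8]].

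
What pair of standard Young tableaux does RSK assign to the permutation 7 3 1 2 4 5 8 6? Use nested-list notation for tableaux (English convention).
Insert each entry of the permutation into P by Schensted row insertion, recording in Q the position of each new cell.

Insert 7: appended to row 1. P = [[7]].
Insert 3: 3 bumps 7 from row 1; 7 starts row 2. P = [[3], [7]].
Insert 1: 1 bumps 3 from row 1; 3 bumps 7 from row 2; 7 starts row 3. P = [[1], [3], [7]].
Insert 2: appended to row 1. P = [[1, 2], [3], [7]].
Insert 4: appended to row 1. P = [[1, 2, 4], [3], [7]].
Insert 5: appended to row 1. P = [[1, 2, 4, 5], [3], [7]].
Insert 8: appended to row 1. P = [[1, 2, 4, 5, 8], [3], [7]].
Insert 6: 6 bumps 8 from row 1; 8 appends to row 2. P = [[1, 2, 4, 5, 6], [3, 8], [7]].

So P = [[1, 2, 4, 5, 6], [3, 8], [7]], Q = [[1, 4, 5, 6, 7], [2, 8], [3]].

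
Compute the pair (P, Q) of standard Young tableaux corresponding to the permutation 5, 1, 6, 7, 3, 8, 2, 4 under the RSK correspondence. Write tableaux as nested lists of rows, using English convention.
P = [[1, 2, 4, 8], [3, 6, 7], [5]], Q = [[1, 3, 4, 6], [2, 5, 8], [7]]

Insert each entry of the permutation into P by Schensted row insertion, recording in Q the position of each new cell.

Insert 5: appended to row 1. P = [[5]], Q = [[1]].
Insert 1: 1 bumps 5 from row 1; 5 starts row 2. P = [[1], [5]], Q = [[1], [2]].
Insert 6: appended to row 1. P = [[1, 6], [5]], Q = [[1, 3], [2]].
Insert 7: appended to row 1. P = [[1, 6, 7], [5]], Q = [[1, 3, 4], [2]].
Insert 3: 3 bumps 6 from row 1; 6 appends to row 2. P = [[1, 3, 7], [5, 6]], Q = [[1, 3, 4], [2, 5]].
Insert 8: appended to row 1. P = [[1, 3, 7, 8], [5, 6]], Q = [[1, 3, 4, 6], [2, 5]].
Insert 2: 2 bumps 3 from row 1; 3 bumps 5 from row 2; 5 starts row 3. P = [[1, 2, 7, 8], [3, 6], [5]], Q = [[1, 3, 4, 6], [2, 5], [7]].
Insert 4: 4 bumps 7 from row 1; 7 appends to row 2. P = [[1, 2, 4, 8], [3, 6, 7], [5]], Q = [[1, 3, 4, 6], [2, 5, 8], [7]].

So P = [[1, 2, 4, 8], [3, 6, 7], [5]], Q = [[1, 3, 4, 6], [2, 5, 8], [7]].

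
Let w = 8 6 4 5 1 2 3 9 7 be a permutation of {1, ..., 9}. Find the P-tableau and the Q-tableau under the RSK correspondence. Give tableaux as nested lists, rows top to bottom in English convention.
P = [[1, 2, 3, 7], [4, 5, 9], [6], [8]], Q = [[1, 4, 7, 8], [2, 6, 9], [3], [5]]

Insert each entry of the permutation into P by Schensted row insertion, recording in Q the position of each new cell.

Insert 8: appended to row 1. P = [[8]].
Insert 6: 6 bumps 8 from row 1; 8 starts row 2. P = [[6], [8]].
Insert 4: 4 bumps 6 from row 1; 6 bumps 8 from row 2; 8 starts row 3. P = [[4], [6], [8]].
Insert 5: appended to row 1. P = [[4, 5], [6], [8]].
Insert 1: 1 bumps 4 from row 1; 4 bumps 6 from row 2; 6 bumps 8 from row 3; 8 starts row 4. P = [[1, 5], [4], [6], [8]].
Insert 2: 2 bumps 5 from row 1; 5 appends to row 2. P = [[1, 2], [4, 5], [6], [8]].
Insert 3: appended to row 1. P = [[1, 2, 3], [4, 5], [6], [8]].
Insert 9: appended to row 1. P = [[1, 2, 3, 9], [4, 5], [6], [8]].
Insert 7: 7 bumps 9 from row 1; 9 appends to row 2. P = [[1, 2, 3, 7], [4, 5, 9], [6], [8]].

So P = [[1, 2, 3, 7], [4, 5, 9], [6], [8]], Q = [[1, 4, 7, 8], [2, 6, 9], [3], [5]].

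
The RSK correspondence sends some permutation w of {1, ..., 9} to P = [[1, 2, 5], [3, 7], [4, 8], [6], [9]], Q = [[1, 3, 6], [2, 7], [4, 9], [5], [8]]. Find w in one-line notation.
Reverse the RSK construction: for i from n down to 1, find the cell of Q containing i, remove the entry at that cell from P, and reverse-bump it up through P; the value ejected from row 1 is w(i).

Step i=9: Q has 9 at row 3, column 2; remove 8 from row 3 of P and reverse-bump: 8 enters row 2 and ejects 7; 7 enters row 1 and ejects 5. So w(9) = 5. P is now [[1, 2, 7], [3, 8], [4], [6], [9]].
Step i=8: Q has 8 at row 5, column 1; remove 9 from row 5 of P and reverse-bump: 9 enters row 4 and ejects 6; 6 enters row 3 and ejects 4; 4 enters row 2 and ejects 3; 3 enters row 1 and ejects 2. So w(8) = 2. P is now [[1, 3, 7], [4, 8], [6], [9]].
Step i=7: Q has 7 at row 2, column 2; remove 8 from row 2 of P and reverse-bump: 8 enters row 1 and ejects 7. So w(7) = 7. P is now [[1, 3, 8], [4], [6], [9]].
Step i=6: Q has 6 at row 1, column 3; remove that cell from P, ejecting 8. So w(6) = 8. P is now [[1, 3], [4], [6], [9]].
Step i=5: Q has 5 at row 4, column 1; remove 9 from row 4 of P and reverse-bump: 9 enters row 3 and ejects 6; 6 enters row 2 and ejects 4; 4 enters row 1 and ejects 3. So w(5) = 3. P is now [[1, 4], [6], [9]].
Step i=4: Q has 4 at row 3, column 1; remove 9 from row 3 of P and reverse-bump: 9 enters row 2 and ejects 6; 6 enters row 1 and ejects 4. So w(4) = 4. P is now [[1, 6], [9]].
Step i=3: Q has 3 at row 1, column 2; remove that cell from P, ejecting 6. So w(3) = 6. P is now [[1], [9]].
Step i=2: Q has 2 at row 2, column 1; remove 9 from row 2 of P and reverse-bump: 9 enters row 1 and ejects 1. So w(2) = 1. P is now [[9]].
Step i=1: Q has 1 at row 1, column 1; remove that cell from P, ejecting 9. So w(1) = 9. P is now [].

So w = 9 1 6 4 3 8 7 2 5.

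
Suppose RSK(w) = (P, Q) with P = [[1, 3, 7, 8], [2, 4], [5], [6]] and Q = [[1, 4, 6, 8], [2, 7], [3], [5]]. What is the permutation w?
6 5 2 4 1 7 3 8

Reverse RSK: for i = n, n-1, ..., 1, locate i in Q, remove the corresponding corner cell from P, and reverse-bump its entry up through P; the value ejected from row 1 is w(i).

So w = 6 5 2 4 1 7 3 8.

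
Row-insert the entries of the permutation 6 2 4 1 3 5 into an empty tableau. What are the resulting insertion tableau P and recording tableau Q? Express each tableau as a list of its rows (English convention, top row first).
Insert each entry of the permutation into P by Schensted row insertion, recording in Q the position of each new cell.

Insert 6: appended to row 1. P = [[6]].
Insert 2: 2 bumps 6 from row 1; 6 starts row 2. P = [[2], [6]].
Insert 4: appended to row 1. P = [[2, 4], [6]].
Insert 1: 1 bumps 2 from row 1; 2 bumps 6 from row 2; 6 starts row 3. P = [[1, 4], [2], [6]].
Insert 3: 3 bumps 4 from row 1; 4 appends to row 2. P = [[1, 3], [2, 4], [6]].
Insert 5: appended to row 1. P = [[1, 3, 5], [2, 4], [6]].

So P = [[1, 3, 5], [2, 4], [6]], Q = [[1, 3, 6], [2, 5], [4]].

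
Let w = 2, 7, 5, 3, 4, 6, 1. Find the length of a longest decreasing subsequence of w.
4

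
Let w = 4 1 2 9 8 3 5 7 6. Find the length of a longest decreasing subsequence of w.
4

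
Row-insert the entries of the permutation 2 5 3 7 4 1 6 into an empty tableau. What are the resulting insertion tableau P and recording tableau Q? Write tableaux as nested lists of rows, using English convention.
Insert each entry of the permutation into P by Schensted row insertion, recording in Q the position of each new cell.

Insert 2: appended to row 1. P = [[2]].
Insert 5: appended to row 1. P = [[2, 5]].
Insert 3: 3 bumps 5 from row 1; 5 starts row 2. P = [[2, 3], [5]].
Insert 7: appended to row 1. P = [[2, 3, 7], [5]].
Insert 4: 4 bumps 7 from row 1; 7 appends to row 2. P = [[2, 3, 4], [5, 7]].
Insert 1: 1 bumps 2 from row 1; 2 bumps 5 from row 2; 5 starts row 3. P = [[1, 3, 4], [2, 7], [5]].
Insert 6: appended to row 1. P = [[1, 3, 4, 6], [2, 7], [5]].

So P = [[1, 3, 4, 6], [2, 7], [5]], Q = [[1, 2, 4, 7], [3, 5], [6]].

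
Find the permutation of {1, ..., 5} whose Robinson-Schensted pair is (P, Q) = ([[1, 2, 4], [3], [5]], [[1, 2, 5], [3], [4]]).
Reverse the RSK construction: for i from n down to 1, find the cell of Q containing i, remove the entry at that cell from P, and reverse-bump it up through P; the value ejected from row 1 is w(i).

Step i=5: Q has 5 at row 1, column 3; remove that cell from P, ejecting 4. So w(5) = 4. P is now [[1, 2], [3], [5]].
Step i=4: Q has 4 at row 3, column 1; remove 5 from row 3 of P and reverse-bump: 5 enters row 2 and ejects 3; 3 enters row 1 and ejects 2. So w(4) = 2. P is now [[1, 3], [5]].
Step i=3: Q has 3 at row 2, column 1; remove 5 from row 2 of P and reverse-bump: 5 enters row 1 and ejects 3. So w(3) = 3. P is now [[1, 5]].
Step i=2: Q has 2 at row 1, column 2; remove that cell from P, ejecting 5. So w(2) = 5. P is now [[1]].
Step i=1: Q has 1 at row 1, column 1; remove that cell from P, ejecting 1. So w(1) = 1. P is now [].

So w = 1 5 3 2 4.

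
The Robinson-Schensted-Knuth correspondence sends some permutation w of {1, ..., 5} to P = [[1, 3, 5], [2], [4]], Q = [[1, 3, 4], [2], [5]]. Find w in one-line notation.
4 2 3 5 1

Reverse RSK: for i = n, n-1, ..., 1, locate i in Q, remove the corresponding corner cell from P, and reverse-bump its entry up through P; the value ejected from row 1 is w(i).

So w = 4 2 3 5 1.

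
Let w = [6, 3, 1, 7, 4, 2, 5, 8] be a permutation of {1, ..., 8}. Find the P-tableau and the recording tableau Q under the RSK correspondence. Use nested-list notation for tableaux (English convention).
Insert each entry of the permutation into P by Schensted row insertion, recording in Q the position of each new cell.

After inserting 6: P = [[6]].
After inserting 3: P = [[3], [6]].
After inserting 1: P = [[1], [3], [6]].
After inserting 7: P = [[1, 7], [3], [6]].
After inserting 4: P = [[1, 4], [3, 7], [6]].
After inserting 2: P = [[1, 2], [3, 4], [6, 7]].
After inserting 5: P = [[1, 2, 5], [3, 4], [6, 7]].
After inserting 8: P = [[1, 2, 5, 8], [3, 4], [6, 7]].

So P = [[1, 2, 5, 8], [3, 4], [6, 7]], Q = [[1, 4, 7, 8], [2, 5], [3, 6]].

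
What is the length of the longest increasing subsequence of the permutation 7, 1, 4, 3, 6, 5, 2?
3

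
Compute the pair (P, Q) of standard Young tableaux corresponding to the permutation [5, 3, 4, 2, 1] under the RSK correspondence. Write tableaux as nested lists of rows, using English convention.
Insert each entry of the permutation into P by Schensted row insertion, recording in Q the position of each new cell.

After inserting 5: P = [[5]].
After inserting 3: P = [[3], [5]].
After inserting 4: P = [[3, 4], [5]].
After inserting 2: P = [[2, 4], [3], [5]].
After inserting 1: P = [[1, 4], [2], [3], [5]].

So P = [[1, 4], [2], [3], [5]], Q = [[1, 3], [2], [4], [5]].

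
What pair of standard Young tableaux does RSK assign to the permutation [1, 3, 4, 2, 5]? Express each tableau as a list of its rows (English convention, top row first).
Insert each entry of the permutation into P by Schensted row insertion, recording in Q the position of each new cell.

Insert 1: appended to row 1. P = [[1]].
Insert 3: appended to row 1. P = [[1, 3]].
Insert 4: appended to row 1. P = [[1, 3, 4]].
Insert 2: 2 bumps 3 from row 1; 3 starts row 2. P = [[1, 2, 4], [3]].
Insert 5: appended to row 1. P = [[1, 2, 4, 5], [3]].

So P = [[1, 2, 4, 5], [3]], Q = [[1, 2, 3, 5], [4]].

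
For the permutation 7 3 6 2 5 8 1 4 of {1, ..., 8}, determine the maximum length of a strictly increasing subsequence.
3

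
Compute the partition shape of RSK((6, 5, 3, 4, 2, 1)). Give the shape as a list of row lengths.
[2, 1, 1, 1, 1]

Row-insert each entry into an empty tableau.

After inserting 6: P = [[6]].
After inserting 5: P = [[5], [6]].
After inserting 3: P = [[3], [5], [6]].
After inserting 4: P = [[3, 4], [5], [6]].
After inserting 2: P = [[2, 4], [3], [5], [6]].
After inserting 1: P = [[1, 4], [2], [3], [5], [6]].

The final insertion tableau P = [[1, 4], [2], [3], [5], [6]] has shape [2, 1, 1, 1, 1].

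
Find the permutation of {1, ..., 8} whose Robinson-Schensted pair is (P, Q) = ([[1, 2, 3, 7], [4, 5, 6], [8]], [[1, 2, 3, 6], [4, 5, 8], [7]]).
4 5 8 1 6 7 2 3

Reverse the RSK construction: for i from n down to 1, find the cell of Q containing i, remove the entry at that cell from P, and reverse-bump it up through P; the value ejected from row 1 is w(i).

Step i=8: Q has 8 at row 2, column 3; remove 6 from row 2 of P and reverse-bump: 6 enters row 1 and ejects 3. So w(8) = 3. P is now [[1, 2, 6, 7], [4, 5], [8]].
Step i=7: Q has 7 at row 3, column 1; remove 8 from row 3 of P and reverse-bump: 8 enters row 2 and ejects 5; 5 enters row 1 and ejects 2. So w(7) = 2. P is now [[1, 5, 6, 7], [4, 8]].
Step i=6: Q has 6 at row 1, column 4; remove that cell from P, ejecting 7. So w(6) = 7. P is now [[1, 5, 6], [4, 8]].
Step i=5: Q has 5 at row 2, column 2; remove 8 from row 2 of P and reverse-bump: 8 enters row 1 and ejects 6. So w(5) = 6. P is now [[1, 5, 8], [4]].
Step i=4: Q has 4 at row 2, column 1; remove 4 from row 2 of P and reverse-bump: 4 enters row 1 and ejects 1. So w(4) = 1. P is now [[4, 5, 8]].
Step i=3: Q has 3 at row 1, column 3; remove that cell from P, ejecting 8. So w(3) = 8. P is now [[4, 5]].
Step i=2: Q has 2 at row 1, column 2; remove that cell from P, ejecting 5. So w(2) = 5. P is now [[4]].
Step i=1: Q has 1 at row 1, column 1; remove that cell from P, ejecting 4. So w(1) = 4. P is now [].

So w = 4 5 8 1 6 7 2 3.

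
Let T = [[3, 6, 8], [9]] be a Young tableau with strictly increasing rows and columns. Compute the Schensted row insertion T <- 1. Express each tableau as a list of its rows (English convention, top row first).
In row 1, 1 replaces 3 (the leftmost entry greater than 1); 3 is bumped to row 2. In row 2, 3 replaces 9 (the leftmost entry greater than 3); 9 is bumped to row 3. 9 starts a new row 3. The new tableau is [[1, 6, 8], [3], [9]].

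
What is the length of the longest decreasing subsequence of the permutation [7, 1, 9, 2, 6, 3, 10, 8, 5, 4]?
4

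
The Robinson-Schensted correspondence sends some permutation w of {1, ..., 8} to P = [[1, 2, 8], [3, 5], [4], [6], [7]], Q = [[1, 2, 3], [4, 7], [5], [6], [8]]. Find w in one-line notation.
4 7 8 6 5 1 3 2

Reverse the RSK construction: for i from n down to 1, find the cell of Q containing i, remove the entry at that cell from P, and reverse-bump it up through P; the value ejected from row 1 is w(i).

Step i=8: Q has 8 at row 5, column 1; remove 7 from row 5 of P and reverse-bump: 7 enters row 4 and ejects 6; 6 enters row 3 and ejects 4; 4 enters row 2 and ejects 3; 3 enters row 1 and ejects 2. So w(8) = 2. P is now [[1, 3, 8], [4, 5], [6], [7]].
Step i=7: Q has 7 at row 2, column 2; remove 5 from row 2 of P and reverse-bump: 5 enters row 1 and ejects 3. So w(7) = 3. P is now [[1, 5, 8], [4], [6], [7]].
Step i=6: Q has 6 at row 4, column 1; remove 7 from row 4 of P and reverse-bump: 7 enters row 3 and ejects 6; 6 enters row 2 and ejects 4; 4 enters row 1 and ejects 1. So w(6) = 1. P is now [[4, 5, 8], [6], [7]].
Step i=5: Q has 5 at row 3, column 1; remove 7 from row 3 of P and reverse-bump: 7 enters row 2 and ejects 6; 6 enters row 1 and ejects 5. So w(5) = 5. P is now [[4, 6, 8], [7]].
Step i=4: Q has 4 at row 2, column 1; remove 7 from row 2 of P and reverse-bump: 7 enters row 1 and ejects 6. So w(4) = 6. P is now [[4, 7, 8]].
Step i=3: Q has 3 at row 1, column 3; remove that cell from P, ejecting 8. So w(3) = 8. P is now [[4, 7]].
Step i=2: Q has 2 at row 1, column 2; remove that cell from P, ejecting 7. So w(2) = 7. P is now [[4]].
Step i=1: Q has 1 at row 1, column 1; remove that cell from P, ejecting 4. So w(1) = 4. P is now [].

So w = 4 7 8 6 5 1 3 2.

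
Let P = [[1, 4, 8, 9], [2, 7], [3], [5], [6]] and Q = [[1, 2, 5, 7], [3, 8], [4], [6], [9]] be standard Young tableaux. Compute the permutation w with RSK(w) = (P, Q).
6 7 5 3 8 2 9 4 1

Reverse RSK: for i = n, n-1, ..., 1, locate i in Q, remove the corresponding corner cell from P, and reverse-bump its entry up through P; the value ejected from row 1 is w(i).

So w = 6 7 5 3 8 2 9 4 1.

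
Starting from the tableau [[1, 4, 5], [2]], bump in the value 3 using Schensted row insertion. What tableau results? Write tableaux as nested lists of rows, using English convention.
[[1, 3, 5], [2, 4]]

In row 1, 3 replaces 4 (the leftmost entry greater than 3); 4 is bumped to row 2. 4 is appended to row 2. The new tableau is [[1, 3, 5], [2, 4]].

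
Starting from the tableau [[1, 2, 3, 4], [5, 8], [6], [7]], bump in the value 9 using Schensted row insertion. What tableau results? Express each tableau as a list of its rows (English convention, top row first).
9 is larger than every entry of row 1, so it is appended to row 1. The new tableau is [[1, 2, 3, 4, 9], [5, 8], [6], [7]].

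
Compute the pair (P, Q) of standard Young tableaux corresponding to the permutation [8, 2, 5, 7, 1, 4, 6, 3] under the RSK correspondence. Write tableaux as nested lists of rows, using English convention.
Insert each entry of the permutation into P by Schensted row insertion, recording in Q the position of each new cell.

Insert 8: appended to row 1. P = [[8]], Q = [[1]].
Insert 2: 2 bumps 8 from row 1; 8 starts row 2. P = [[2], [8]], Q = [[1], [2]].
Insert 5: appended to row 1. P = [[2, 5], [8]], Q = [[1, 3], [2]].
Insert 7: appended to row 1. P = [[2, 5, 7], [8]], Q = [[1, 3, 4], [2]].
Insert 1: 1 bumps 2 from row 1; 2 bumps 8 from row 2; 8 starts row 3. P = [[1, 5, 7], [2], [8]], Q = [[1, 3, 4], [2], [5]].
Insert 4: 4 bumps 5 from row 1; 5 appends to row 2. P = [[1, 4, 7], [2, 5], [8]], Q = [[1, 3, 4], [2, 6], [5]].
Insert 6: 6 bumps 7 from row 1; 7 appends to row 2. P = [[1, 4, 6], [2, 5, 7], [8]], Q = [[1, 3, 4], [2, 6, 7], [5]].
Insert 3: 3 bumps 4 from row 1; 4 bumps 5 from row 2; 5 bumps 8 from row 3; 8 starts row 4. P = [[1, 3, 6], [2, 4, 7], [5], [8]], Q = [[1, 3, 4], [2, 6, 7], [5], [8]].

So P = [[1, 3, 6], [2, 4, 7], [5], [8]], Q = [[1, 3, 4], [2, 6, 7], [5], [8]].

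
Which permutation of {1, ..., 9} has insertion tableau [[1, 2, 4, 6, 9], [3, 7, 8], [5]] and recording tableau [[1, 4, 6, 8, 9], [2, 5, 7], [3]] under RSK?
Reverse the RSK construction: for i from n down to 1, find the cell of Q containing i, remove the entry at that cell from P, and reverse-bump it up through P; the value ejected from row 1 is w(i).

Step i=9: Q has 9 at row 1, column 5; remove that cell from P, ejecting 9. So w(9) = 9. P is now [[1, 2, 4, 6], [3, 7, 8], [5]].
Step i=8: Q has 8 at row 1, column 4; remove that cell from P, ejecting 6. So w(8) = 6. P is now [[1, 2, 4], [3, 7, 8], [5]].
Step i=7: Q has 7 at row 2, column 3; remove 8 from row 2 of P and reverse-bump: 8 enters row 1 and ejects 4. So w(7) = 4. P is now [[1, 2, 8], [3, 7], [5]].
Step i=6: Q has 6 at row 1, column 3; remove that cell from P, ejecting 8. So w(6) = 8. P is now [[1, 2], [3, 7], [5]].
Step i=5: Q has 5 at row 2, column 2; remove 7 from row 2 of P and reverse-bump: 7 enters row 1 and ejects 2. So w(5) = 2. P is now [[1, 7], [3], [5]].
Step i=4: Q has 4 at row 1, column 2; remove that cell from P, ejecting 7. So w(4) = 7. P is now [[1], [3], [5]].
Step i=3: Q has 3 at row 3, column 1; remove 5 from row 3 of P and reverse-bump: 5 enters row 2 and ejects 3; 3 enters row 1 and ejects 1. So w(3) = 1. P is now [[3], [5]].
Step i=2: Q has 2 at row 2, column 1; remove 5 from row 2 of P and reverse-bump: 5 enters row 1 and ejects 3. So w(2) = 3. P is now [[5]].
Step i=1: Q has 1 at row 1, column 1; remove that cell from P, ejecting 5. So w(1) = 5. P is now [].

So w = 5 3 1 7 2 8 4 6 9.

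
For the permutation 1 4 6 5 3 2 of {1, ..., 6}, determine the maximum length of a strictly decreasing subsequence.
4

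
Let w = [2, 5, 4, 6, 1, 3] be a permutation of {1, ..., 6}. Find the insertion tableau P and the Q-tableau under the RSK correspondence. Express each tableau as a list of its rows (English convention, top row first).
Insert each entry of the permutation into P by Schensted row insertion, recording in Q the position of each new cell.

Insert 2: appended to row 1. P = [[2]], Q = [[1]].
Insert 5: appended to row 1. P = [[2, 5]], Q = [[1, 2]].
Insert 4: 4 bumps 5 from row 1; 5 starts row 2. P = [[2, 4], [5]], Q = [[1, 2], [3]].
Insert 6: appended to row 1. P = [[2, 4, 6], [5]], Q = [[1, 2, 4], [3]].
Insert 1: 1 bumps 2 from row 1; 2 bumps 5 from row 2; 5 starts row 3. P = [[1, 4, 6], [2], [5]], Q = [[1, 2, 4], [3], [5]].
Insert 3: 3 bumps 4 from row 1; 4 appends to row 2. P = [[1, 3, 6], [2, 4], [5]], Q = [[1, 2, 4], [3, 6], [5]].

So P = [[1, 3, 6], [2, 4], [5]], Q = [[1, 2, 4], [3, 6], [5]].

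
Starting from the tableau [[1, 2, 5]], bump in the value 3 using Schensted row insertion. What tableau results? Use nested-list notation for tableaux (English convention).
[[1, 2, 3], [5]]

In row 1, 3 replaces 5 (the leftmost entry greater than 3); 5 is bumped to row 2. 5 starts a new row 2. The new tableau is [[1, 2, 3], [5]].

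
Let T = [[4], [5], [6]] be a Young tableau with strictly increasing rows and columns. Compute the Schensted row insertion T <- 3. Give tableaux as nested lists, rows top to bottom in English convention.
[[3], [4], [5], [6]]

In row 1, 3 replaces 4 (the leftmost entry greater than 3); 4 is bumped to row 2. In row 2, 4 replaces 5 (the leftmost entry greater than 4); 5 is bumped to row 3. In row 3, 5 replaces 6 (the leftmost entry greater than 5); 6 is bumped to row 4. 6 starts a new row 4. The new tableau is [[3], [4], [5], [6]].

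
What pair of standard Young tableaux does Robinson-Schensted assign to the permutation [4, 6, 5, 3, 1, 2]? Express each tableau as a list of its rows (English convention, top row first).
P = [[1, 2], [3, 5], [4], [6]], Q = [[1, 2], [3, 6], [4], [5]]

Insert each entry of the permutation into P by Schensted row insertion, recording in Q the position of each new cell.

After inserting 4: P = [[4]].
After inserting 6: P = [[4, 6]].
After inserting 5: P = [[4, 5], [6]].
After inserting 3: P = [[3, 5], [4], [6]].
After inserting 1: P = [[1, 5], [3], [4], [6]].
After inserting 2: P = [[1, 2], [3, 5], [4], [6]].

So P = [[1, 2], [3, 5], [4], [6]], Q = [[1, 2], [3, 6], [4], [5]].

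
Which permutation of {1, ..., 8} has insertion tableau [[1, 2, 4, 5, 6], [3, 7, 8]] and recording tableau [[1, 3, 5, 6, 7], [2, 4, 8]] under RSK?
3 1 7 2 4 5 8 6

Reverse the RSK construction: for i from n down to 1, find the cell of Q containing i, remove the entry at that cell from P, and reverse-bump it up through P; the value ejected from row 1 is w(i).

Step i=8: Q has 8 at row 2, column 3; remove 8 from row 2 of P and reverse-bump: 8 enters row 1 and ejects 6. So w(8) = 6. P is now [[1, 2, 4, 5, 8], [3, 7]].
Step i=7: Q has 7 at row 1, column 5; remove that cell from P, ejecting 8. So w(7) = 8. P is now [[1, 2, 4, 5], [3, 7]].
Step i=6: Q has 6 at row 1, column 4; remove that cell from P, ejecting 5. So w(6) = 5. P is now [[1, 2, 4], [3, 7]].
Step i=5: Q has 5 at row 1, column 3; remove that cell from P, ejecting 4. So w(5) = 4. P is now [[1, 2], [3, 7]].
Step i=4: Q has 4 at row 2, column 2; remove 7 from row 2 of P and reverse-bump: 7 enters row 1 and ejects 2. So w(4) = 2. P is now [[1, 7], [3]].
Step i=3: Q has 3 at row 1, column 2; remove that cell from P, ejecting 7. So w(3) = 7. P is now [[1], [3]].
Step i=2: Q has 2 at row 2, column 1; remove 3 from row 2 of P and reverse-bump: 3 enters row 1 and ejects 1. So w(2) = 1. P is now [[3]].
Step i=1: Q has 1 at row 1, column 1; remove that cell from P, ejecting 3. So w(1) = 3. P is now [].

So w = 3 1 7 2 4 5 8 6.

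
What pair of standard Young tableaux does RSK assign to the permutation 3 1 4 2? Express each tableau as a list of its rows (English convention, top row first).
P = [[1, 2], [3, 4]], Q = [[1, 3], [2, 4]]

Insert each entry of the permutation into P by Schensted row insertion, recording in Q the position of each new cell.

Insert 3: appended to row 1. P = [[3]], Q = [[1]].
Insert 1: 1 bumps 3 from row 1; 3 starts row 2. P = [[1], [3]], Q = [[1], [2]].
Insert 4: appended to row 1. P = [[1, 4], [3]], Q = [[1, 3], [2]].
Insert 2: 2 bumps 4 from row 1; 4 appends to row 2. P = [[1, 2], [3, 4]], Q = [[1, 3], [2, 4]].

So P = [[1, 2], [3, 4]], Q = [[1, 3], [2, 4]].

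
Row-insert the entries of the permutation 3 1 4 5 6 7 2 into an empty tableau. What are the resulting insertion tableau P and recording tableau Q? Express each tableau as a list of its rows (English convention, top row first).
Insert each entry of the permutation into P by Schensted row insertion, recording in Q the position of each new cell.

Insert 3: appended to row 1. P = [[3]].
Insert 1: 1 bumps 3 from row 1; 3 starts row 2. P = [[1], [3]].
Insert 4: appended to row 1. P = [[1, 4], [3]].
Insert 5: appended to row 1. P = [[1, 4, 5], [3]].
Insert 6: appended to row 1. P = [[1, 4, 5, 6], [3]].
Insert 7: appended to row 1. P = [[1, 4, 5, 6, 7], [3]].
Insert 2: 2 bumps 4 from row 1; 4 appends to row 2. P = [[1, 2, 5, 6, 7], [3, 4]].

So P = [[1, 2, 5, 6, 7], [3, 4]], Q = [[1, 3, 4, 5, 6], [2, 7]].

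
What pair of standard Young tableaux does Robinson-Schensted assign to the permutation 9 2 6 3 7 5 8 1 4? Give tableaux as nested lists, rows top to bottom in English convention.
P = [[1, 3, 4, 8], [2, 5], [6, 7], [9]], Q = [[1, 3, 5, 7], [2, 6], [4, 9], [8]]

Insert each entry of the permutation into P by Schensted row insertion, recording in Q the position of each new cell.

After inserting 9: P = [[9]].
After inserting 2: P = [[2], [9]].
After inserting 6: P = [[2, 6], [9]].
After inserting 3: P = [[2, 3], [6], [9]].
After inserting 7: P = [[2, 3, 7], [6], [9]].
After inserting 5: P = [[2, 3, 5], [6, 7], [9]].
After inserting 8: P = [[2, 3, 5, 8], [6, 7], [9]].
After inserting 1: P = [[1, 3, 5, 8], [2, 7], [6], [9]].
After inserting 4: P = [[1, 3, 4, 8], [2, 5], [6, 7], [9]].

So P = [[1, 3, 4, 8], [2, 5], [6, 7], [9]], Q = [[1, 3, 5, 7], [2, 6], [4, 9], [8]].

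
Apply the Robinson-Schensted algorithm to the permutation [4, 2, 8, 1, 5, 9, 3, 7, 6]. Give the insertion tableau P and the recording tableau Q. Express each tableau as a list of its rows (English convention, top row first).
Insert each entry of the permutation into P by Schensted row insertion, recording in Q the position of each new cell.

Insert 4: appended to row 1. P = [[4]].
Insert 2: 2 bumps 4 from row 1; 4 starts row 2. P = [[2], [4]].
Insert 8: appended to row 1. P = [[2, 8], [4]].
Insert 1: 1 bumps 2 from row 1; 2 bumps 4 from row 2; 4 starts row 3. P = [[1, 8], [2], [4]].
Insert 5: 5 bumps 8 from row 1; 8 appends to row 2. P = [[1, 5], [2, 8], [4]].
Insert 9: appended to row 1. P = [[1, 5, 9], [2, 8], [4]].
Insert 3: 3 bumps 5 from row 1; 5 bumps 8 from row 2; 8 appends to row 3. P = [[1, 3, 9], [2, 5], [4, 8]].
Insert 7: 7 bumps 9 from row 1; 9 appends to row 2. P = [[1, 3, 7], [2, 5, 9], [4, 8]].
Insert 6: 6 bumps 7 from row 1; 7 bumps 9 from row 2; 9 appends to row 3. P = [[1, 3, 6], [2, 5, 7], [4, 8, 9]].

So P = [[1, 3, 6], [2, 5, 7], [4, 8, 9]], Q = [[1, 3, 6], [2, 5, 8], [4, 7, 9]].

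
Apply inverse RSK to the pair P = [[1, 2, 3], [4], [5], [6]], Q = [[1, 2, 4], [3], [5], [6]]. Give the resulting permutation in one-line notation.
Reverse the RSK construction: for i from n down to 1, find the cell of Q containing i, remove the entry at that cell from P, and reverse-bump it up through P; the value ejected from row 1 is w(i).

Step i=6: Q has 6 at row 4, column 1; remove 6 from row 4 of P and reverse-bump: 6 enters row 3 and ejects 5; 5 enters row 2 and ejects 4; 4 enters row 1 and ejects 3. So w(6) = 3. P is now [[1, 2, 4], [5], [6]].
Step i=5: Q has 5 at row 3, column 1; remove 6 from row 3 of P and reverse-bump: 6 enters row 2 and ejects 5; 5 enters row 1 and ejects 4. So w(5) = 4. P is now [[1, 2, 5], [6]].
Step i=4: Q has 4 at row 1, column 3; remove that cell from P, ejecting 5. So w(4) = 5. P is now [[1, 2], [6]].
Step i=3: Q has 3 at row 2, column 1; remove 6 from row 2 of P and reverse-bump: 6 enters row 1 and ejects 2. So w(3) = 2. P is now [[1, 6]].
Step i=2: Q has 2 at row 1, column 2; remove that cell from P, ejecting 6. So w(2) = 6. P is now [[1]].
Step i=1: Q has 1 at row 1, column 1; remove that cell from P, ejecting 1. So w(1) = 1. P is now [].

So w = 1 6 2 5 4 3.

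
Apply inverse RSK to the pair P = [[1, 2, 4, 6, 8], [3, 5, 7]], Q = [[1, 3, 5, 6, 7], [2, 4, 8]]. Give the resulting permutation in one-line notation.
3 1 5 2 4 7 8 6

Reverse the RSK construction: for i from n down to 1, find the cell of Q containing i, remove the entry at that cell from P, and reverse-bump it up through P; the value ejected from row 1 is w(i).

Step i=8: Q has 8 at row 2, column 3; remove 7 from row 2 of P and reverse-bump: 7 enters row 1 and ejects 6. So w(8) = 6. P is now [[1, 2, 4, 7, 8], [3, 5]].
Step i=7: Q has 7 at row 1, column 5; remove that cell from P, ejecting 8. So w(7) = 8. P is now [[1, 2, 4, 7], [3, 5]].
Step i=6: Q has 6 at row 1, column 4; remove that cell from P, ejecting 7. So w(6) = 7. P is now [[1, 2, 4], [3, 5]].
Step i=5: Q has 5 at row 1, column 3; remove that cell from P, ejecting 4. So w(5) = 4. P is now [[1, 2], [3, 5]].
Step i=4: Q has 4 at row 2, column 2; remove 5 from row 2 of P and reverse-bump: 5 enters row 1 and ejects 2. So w(4) = 2. P is now [[1, 5], [3]].
Step i=3: Q has 3 at row 1, column 2; remove that cell from P, ejecting 5. So w(3) = 5. P is now [[1], [3]].
Step i=2: Q has 2 at row 2, column 1; remove 3 from row 2 of P and reverse-bump: 3 enters row 1 and ejects 1. So w(2) = 1. P is now [[3]].
Step i=1: Q has 1 at row 1, column 1; remove that cell from P, ejecting 3. So w(1) = 3. P is now [].

So w = 3 1 5 2 4 7 8 6.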